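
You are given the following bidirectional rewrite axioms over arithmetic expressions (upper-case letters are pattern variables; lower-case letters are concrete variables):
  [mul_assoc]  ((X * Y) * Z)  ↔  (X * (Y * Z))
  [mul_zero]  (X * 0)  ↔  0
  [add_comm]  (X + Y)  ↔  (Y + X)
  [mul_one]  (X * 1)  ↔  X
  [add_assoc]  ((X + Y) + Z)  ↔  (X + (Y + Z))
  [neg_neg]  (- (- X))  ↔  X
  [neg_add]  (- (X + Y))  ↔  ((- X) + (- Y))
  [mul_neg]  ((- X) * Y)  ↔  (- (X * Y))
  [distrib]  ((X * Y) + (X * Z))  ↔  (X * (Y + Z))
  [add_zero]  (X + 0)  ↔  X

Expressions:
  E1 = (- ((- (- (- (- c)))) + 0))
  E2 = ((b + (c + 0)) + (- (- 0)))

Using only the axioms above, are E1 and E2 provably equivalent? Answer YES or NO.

NO

The axioms are sound identities: if E1 ↔* E2 then E1 and E2 evaluate identically under any assignment.
Under b=0, c=1: E1 evaluates to -1, E2 to 1. Distinct ⇒ no rewrite sequence connects them.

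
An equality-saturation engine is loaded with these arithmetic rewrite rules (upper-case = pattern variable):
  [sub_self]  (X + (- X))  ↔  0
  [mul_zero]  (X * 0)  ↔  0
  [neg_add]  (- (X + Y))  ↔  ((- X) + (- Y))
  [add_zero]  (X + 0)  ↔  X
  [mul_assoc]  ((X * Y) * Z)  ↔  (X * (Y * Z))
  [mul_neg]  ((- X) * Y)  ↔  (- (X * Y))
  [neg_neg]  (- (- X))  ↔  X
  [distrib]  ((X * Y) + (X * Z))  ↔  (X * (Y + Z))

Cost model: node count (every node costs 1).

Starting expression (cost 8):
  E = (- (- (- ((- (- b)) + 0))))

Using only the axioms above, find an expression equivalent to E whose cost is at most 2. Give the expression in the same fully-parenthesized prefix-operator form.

1. [neg_neg →] (- (- ((- (- b)) + 0)))  →  ((- (- b)) + 0);  E = (- ((- (- b)) + 0))
2. [neg_neg →] (- (- b))  →  b;  E = (- (b + 0))
3. [add_zero →] (b + 0)  →  b;  cost 2 ≤ 2, done

(- b)   [cost 2]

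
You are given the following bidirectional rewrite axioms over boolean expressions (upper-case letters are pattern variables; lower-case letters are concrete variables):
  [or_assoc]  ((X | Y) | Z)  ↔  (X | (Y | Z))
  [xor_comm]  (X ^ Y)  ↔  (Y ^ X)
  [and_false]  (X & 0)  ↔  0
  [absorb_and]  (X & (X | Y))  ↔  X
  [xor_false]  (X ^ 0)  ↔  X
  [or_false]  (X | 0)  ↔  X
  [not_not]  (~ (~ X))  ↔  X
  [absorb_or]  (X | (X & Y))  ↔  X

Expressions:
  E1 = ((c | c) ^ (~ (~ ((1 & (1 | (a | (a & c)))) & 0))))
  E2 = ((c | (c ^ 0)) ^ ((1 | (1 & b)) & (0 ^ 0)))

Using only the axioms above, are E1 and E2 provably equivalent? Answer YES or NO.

YES

(1) (a | (a & c))  =[absorb_or →]=  a    ⊢ ((c | c) ^ (~ (~ ((1 & (1 | a)) & 0))))
(2) (1 & (1 | a))  =[absorb_and →]=  1    ⊢ ((c | c) ^ (~ (~ (1 & 0))))
(3) (~ (~ (1 & 0)))  =[not_not →]=  (1 & 0)    ⊢ ((c | c) ^ (1 & 0))
(4) c  =[xor_false ←]=  (c ^ 0)    ⊢ ((c | (c ^ 0)) ^ (1 & 0))
(5) 0  =[xor_false ←]=  (0 ^ 0)    ⊢ ((c | (c ^ 0)) ^ (1 & (0 ^ 0)))
(6) 1  =[absorb_or ←]=  (1 | (1 & b))    ⊢ E2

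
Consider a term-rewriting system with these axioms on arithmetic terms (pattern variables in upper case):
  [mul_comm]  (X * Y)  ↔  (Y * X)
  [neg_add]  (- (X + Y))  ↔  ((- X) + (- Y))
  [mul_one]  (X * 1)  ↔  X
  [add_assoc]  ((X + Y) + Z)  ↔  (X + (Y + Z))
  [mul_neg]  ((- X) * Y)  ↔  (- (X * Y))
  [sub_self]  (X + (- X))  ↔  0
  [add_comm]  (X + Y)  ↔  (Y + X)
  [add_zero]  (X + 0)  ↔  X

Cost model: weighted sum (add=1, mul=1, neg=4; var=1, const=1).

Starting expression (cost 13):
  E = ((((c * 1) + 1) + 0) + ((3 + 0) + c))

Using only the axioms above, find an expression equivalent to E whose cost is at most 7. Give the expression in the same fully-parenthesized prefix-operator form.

(1) (3 + 0)  =[add_zero →]=  3    ⊢ ((((c * 1) + 1) + 0) + (3 + c))
(2) (c * 1)  =[mul_one →]=  c    ⊢ (((c + 1) + 0) + (3 + c))
(3) ((c + 1) + 0)  =[add_zero →]=  (c + 1)    ⊢ cost 7, within 7

((c + 1) + (3 + c))   [cost 7]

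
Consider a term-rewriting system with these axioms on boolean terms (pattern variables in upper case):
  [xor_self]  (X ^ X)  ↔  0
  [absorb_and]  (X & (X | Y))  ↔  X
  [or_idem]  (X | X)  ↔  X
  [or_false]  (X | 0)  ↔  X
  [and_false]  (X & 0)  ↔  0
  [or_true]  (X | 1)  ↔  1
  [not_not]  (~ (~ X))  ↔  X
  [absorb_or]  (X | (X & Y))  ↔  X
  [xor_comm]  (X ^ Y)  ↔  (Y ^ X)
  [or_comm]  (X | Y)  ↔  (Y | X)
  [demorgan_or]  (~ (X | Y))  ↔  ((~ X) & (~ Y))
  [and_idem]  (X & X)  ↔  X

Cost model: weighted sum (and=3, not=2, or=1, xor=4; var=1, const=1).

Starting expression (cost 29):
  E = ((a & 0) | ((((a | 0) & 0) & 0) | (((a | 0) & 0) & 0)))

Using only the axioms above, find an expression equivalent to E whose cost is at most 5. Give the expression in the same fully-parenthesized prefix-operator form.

(a & 0)   [cost 5]

1. [or_idem →] ((((a | 0) & 0) & 0) | (((a | 0) & 0) & 0))  →  (((a | 0) & 0) & 0);  E = ((a & 0) | (((a | 0) & 0) & 0))
2. [or_false →] (a | 0)  →  a;  E = ((a & 0) | ((a & 0) & 0))
3. [absorb_or →] ((a & 0) | ((a & 0) & 0))  →  (a & 0);  cost 5 ≤ 5, done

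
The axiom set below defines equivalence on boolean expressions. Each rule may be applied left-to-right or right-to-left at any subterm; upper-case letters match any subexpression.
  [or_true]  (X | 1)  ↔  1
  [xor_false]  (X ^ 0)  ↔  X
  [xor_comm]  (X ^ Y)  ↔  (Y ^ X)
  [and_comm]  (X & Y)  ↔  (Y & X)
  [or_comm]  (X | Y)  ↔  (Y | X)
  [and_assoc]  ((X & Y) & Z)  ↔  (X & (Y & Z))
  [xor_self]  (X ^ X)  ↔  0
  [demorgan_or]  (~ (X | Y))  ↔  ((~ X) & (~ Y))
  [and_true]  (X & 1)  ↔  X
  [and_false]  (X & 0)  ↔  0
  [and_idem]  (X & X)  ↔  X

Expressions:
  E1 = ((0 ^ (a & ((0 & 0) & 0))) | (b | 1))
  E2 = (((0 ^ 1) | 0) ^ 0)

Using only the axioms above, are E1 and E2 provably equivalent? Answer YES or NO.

1. [and_idem →] (0 & 0)  →  0;  E1 = ((0 ^ (a & (0 & 0))) | (b | 1))
2. [or_true →] (b | 1)  →  1;  E1 = ((0 ^ (a & (0 & 0))) | 1)
3. [and_idem →] (0 & 0)  →  0;  E1 = ((0 ^ (a & 0)) | 1)
4. [and_false →] (a & 0)  →  0;  E1 = ((0 ^ 0) | 1)
5. [xor_false →] (0 ^ 0)  →  0;  E1 = (0 | 1)
6. [or_comm →] (0 | 1)  →  (1 | 0)
7. [xor_false ←] 1  →  (1 ^ 0);  E1 = ((1 ^ 0) | 0)
8. [xor_comm →] (1 ^ 0)  →  (0 ^ 1);  E1 = ((0 ^ 1) | 0)
9. [xor_false ←] ((0 ^ 1) | 0)  →  (((0 ^ 1) | 0) ^ 0);  this is E2

YES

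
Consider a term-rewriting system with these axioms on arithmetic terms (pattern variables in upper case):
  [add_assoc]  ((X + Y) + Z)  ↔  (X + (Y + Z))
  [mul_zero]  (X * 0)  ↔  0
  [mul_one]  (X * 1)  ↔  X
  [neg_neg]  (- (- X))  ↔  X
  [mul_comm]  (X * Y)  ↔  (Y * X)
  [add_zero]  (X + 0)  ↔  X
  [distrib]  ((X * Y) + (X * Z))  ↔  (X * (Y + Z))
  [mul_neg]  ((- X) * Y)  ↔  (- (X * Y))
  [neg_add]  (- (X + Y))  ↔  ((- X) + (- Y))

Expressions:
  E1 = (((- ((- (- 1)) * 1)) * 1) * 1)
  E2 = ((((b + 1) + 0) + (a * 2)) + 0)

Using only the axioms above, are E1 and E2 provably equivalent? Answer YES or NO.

NO

The axioms are sound identities: if E1 ↔* E2 then E1 and E2 evaluate identically under any assignment.
Under a=0, b=0: E1 evaluates to -1, E2 to 1. Distinct ⇒ no rewrite sequence connects them.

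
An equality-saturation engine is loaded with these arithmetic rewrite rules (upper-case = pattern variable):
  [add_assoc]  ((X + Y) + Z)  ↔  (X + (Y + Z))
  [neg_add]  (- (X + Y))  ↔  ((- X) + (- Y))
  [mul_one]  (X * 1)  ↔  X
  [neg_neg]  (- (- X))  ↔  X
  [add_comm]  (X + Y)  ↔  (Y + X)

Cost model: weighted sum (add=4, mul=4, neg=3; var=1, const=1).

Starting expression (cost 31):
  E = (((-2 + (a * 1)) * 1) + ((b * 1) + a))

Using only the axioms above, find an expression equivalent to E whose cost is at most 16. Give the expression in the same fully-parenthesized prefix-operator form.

((-2 + a) + (b + a))   [cost 16]

1. [mul_one →] (a * 1)  →  a;  E = (((-2 + a) * 1) + ((b * 1) + a))
2. [mul_one →] ((-2 + a) * 1)  →  (-2 + a);  E = ((-2 + a) + ((b * 1) + a))
3. [mul_one →] (b * 1)  →  b;  cost 16 ≤ 16, done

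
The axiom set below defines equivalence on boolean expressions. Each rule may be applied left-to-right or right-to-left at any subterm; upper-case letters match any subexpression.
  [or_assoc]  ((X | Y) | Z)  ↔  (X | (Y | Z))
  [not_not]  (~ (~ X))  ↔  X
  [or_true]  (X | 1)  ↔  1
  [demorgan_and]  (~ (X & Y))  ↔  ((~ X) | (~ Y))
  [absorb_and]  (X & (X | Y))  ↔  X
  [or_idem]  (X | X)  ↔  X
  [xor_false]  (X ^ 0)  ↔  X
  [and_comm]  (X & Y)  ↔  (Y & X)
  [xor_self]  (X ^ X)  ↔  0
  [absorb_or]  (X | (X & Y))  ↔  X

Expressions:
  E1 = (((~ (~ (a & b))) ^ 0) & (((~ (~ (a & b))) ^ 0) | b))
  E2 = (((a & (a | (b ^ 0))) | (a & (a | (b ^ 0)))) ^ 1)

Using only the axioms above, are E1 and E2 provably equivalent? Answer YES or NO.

NO

The axioms are sound identities: if E1 ↔* E2 then E1 and E2 evaluate identically under any assignment.
Under a=0, b=0: E1 evaluates to 0, E2 to 1. Distinct ⇒ no rewrite sequence connects them.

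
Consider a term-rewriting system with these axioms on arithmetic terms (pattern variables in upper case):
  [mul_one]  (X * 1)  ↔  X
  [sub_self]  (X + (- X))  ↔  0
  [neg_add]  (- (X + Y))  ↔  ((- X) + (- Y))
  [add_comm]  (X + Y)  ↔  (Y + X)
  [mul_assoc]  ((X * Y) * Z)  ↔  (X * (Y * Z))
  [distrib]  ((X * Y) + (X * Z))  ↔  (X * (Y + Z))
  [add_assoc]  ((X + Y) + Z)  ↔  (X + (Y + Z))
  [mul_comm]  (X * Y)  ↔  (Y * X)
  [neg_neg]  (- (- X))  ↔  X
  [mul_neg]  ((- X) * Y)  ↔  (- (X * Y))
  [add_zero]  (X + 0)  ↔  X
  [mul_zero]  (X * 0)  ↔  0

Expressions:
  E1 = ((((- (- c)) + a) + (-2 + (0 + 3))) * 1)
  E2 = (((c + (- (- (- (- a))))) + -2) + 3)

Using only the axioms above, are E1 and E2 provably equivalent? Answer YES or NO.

(1) (- (- c))  =[neg_neg →]=  c    ⊢ (((c + a) + (-2 + (0 + 3))) * 1)
(2) (0 + 3)  =[add_comm →]=  (3 + 0)    ⊢ (((c + a) + (-2 + (3 + 0))) * 1)
(3) (3 + 0)  =[add_zero →]=  3    ⊢ (((c + a) + (-2 + 3)) * 1)
(4) (((c + a) + (-2 + 3)) * 1)  =[mul_one →]=  ((c + a) + (-2 + 3))
(5) a  =[neg_neg ←]=  (- (- a))    ⊢ ((c + (- (- a))) + (-2 + 3))
(6) (- a)  =[neg_neg ←]=  (- (- (- a)))    ⊢ ((c + (- (- (- (- a))))) + (-2 + 3))
(7) ((c + (- (- (- (- a))))) + (-2 + 3))  =[add_assoc ←]=  (((c + (- (- (- (- a))))) + -2) + 3)    ⊢ E2

YES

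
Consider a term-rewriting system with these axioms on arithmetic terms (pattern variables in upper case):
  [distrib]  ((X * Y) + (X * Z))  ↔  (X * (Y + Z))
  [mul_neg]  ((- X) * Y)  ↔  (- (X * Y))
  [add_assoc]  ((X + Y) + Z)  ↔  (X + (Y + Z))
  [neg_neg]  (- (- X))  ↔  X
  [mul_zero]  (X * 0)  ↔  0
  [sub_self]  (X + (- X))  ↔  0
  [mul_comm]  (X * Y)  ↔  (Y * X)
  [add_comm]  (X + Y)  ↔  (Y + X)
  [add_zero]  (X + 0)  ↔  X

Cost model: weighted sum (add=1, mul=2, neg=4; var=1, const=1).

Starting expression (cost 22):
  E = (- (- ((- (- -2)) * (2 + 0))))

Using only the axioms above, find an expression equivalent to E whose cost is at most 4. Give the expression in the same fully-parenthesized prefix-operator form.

(-2 * 2)   [cost 4]

1. [add_zero →] (2 + 0)  →  2;  E = (- (- ((- (- -2)) * 2)))
2. [neg_neg →] (- (- ((- (- -2)) * 2)))  →  ((- (- -2)) * 2)
3. [neg_neg →] (- (- -2))  →  -2;  cost 4 ≤ 4, done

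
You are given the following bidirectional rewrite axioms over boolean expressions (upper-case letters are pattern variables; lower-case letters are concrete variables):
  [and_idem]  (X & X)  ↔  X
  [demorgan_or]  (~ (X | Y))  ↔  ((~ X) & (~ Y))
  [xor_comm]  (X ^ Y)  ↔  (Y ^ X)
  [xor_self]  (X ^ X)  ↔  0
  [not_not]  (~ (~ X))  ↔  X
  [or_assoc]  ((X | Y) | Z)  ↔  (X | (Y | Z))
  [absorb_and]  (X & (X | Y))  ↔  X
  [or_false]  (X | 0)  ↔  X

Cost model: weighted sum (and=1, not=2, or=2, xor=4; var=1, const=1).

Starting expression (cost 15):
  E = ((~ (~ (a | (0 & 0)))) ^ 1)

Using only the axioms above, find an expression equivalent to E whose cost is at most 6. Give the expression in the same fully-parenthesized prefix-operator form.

step 1: and_idem (→) rewrites (0 & 0) into 0, now ((~ (~ (a | 0))) ^ 1)
step 2: or_false (→) rewrites (a | 0) into a, now ((~ (~ a)) ^ 1)
step 3: not_not (→) rewrites (~ (~ a)) into a, reaching cost 6 (bound 6)

(a ^ 1)   [cost 6]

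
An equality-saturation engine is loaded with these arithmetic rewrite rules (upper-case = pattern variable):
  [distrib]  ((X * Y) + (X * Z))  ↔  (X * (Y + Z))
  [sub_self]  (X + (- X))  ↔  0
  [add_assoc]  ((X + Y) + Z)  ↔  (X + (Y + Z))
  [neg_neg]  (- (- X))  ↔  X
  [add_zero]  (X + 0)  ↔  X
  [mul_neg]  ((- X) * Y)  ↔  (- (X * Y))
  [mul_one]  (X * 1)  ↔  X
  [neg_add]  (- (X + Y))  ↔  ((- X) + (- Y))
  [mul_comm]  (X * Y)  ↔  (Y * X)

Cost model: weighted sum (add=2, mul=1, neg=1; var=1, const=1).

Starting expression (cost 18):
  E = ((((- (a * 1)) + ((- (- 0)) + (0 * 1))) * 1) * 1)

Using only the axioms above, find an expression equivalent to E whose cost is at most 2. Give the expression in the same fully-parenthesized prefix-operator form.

(- a)   [cost 2]

(1) (- (- 0))  =[neg_neg →]=  0    ⊢ ((((- (a * 1)) + (0 + (0 * 1))) * 1) * 1)
(2) (((- (a * 1)) + (0 + (0 * 1))) * 1)  =[mul_one →]=  ((- (a * 1)) + (0 + (0 * 1)))    ⊢ (((- (a * 1)) + (0 + (0 * 1))) * 1)
(3) (0 * 1)  =[mul_one →]=  0    ⊢ (((- (a * 1)) + (0 + 0)) * 1)
(4) (a * 1)  =[mul_one →]=  a    ⊢ (((- a) + (0 + 0)) * 1)
(5) (0 + 0)  =[add_zero →]=  0    ⊢ (((- a) + 0) * 1)
(6) (((- a) + 0) * 1)  =[mul_one →]=  ((- a) + 0)
(7) ((- a) + 0)  =[add_zero →]=  (- a)    ⊢ cost 2, within 2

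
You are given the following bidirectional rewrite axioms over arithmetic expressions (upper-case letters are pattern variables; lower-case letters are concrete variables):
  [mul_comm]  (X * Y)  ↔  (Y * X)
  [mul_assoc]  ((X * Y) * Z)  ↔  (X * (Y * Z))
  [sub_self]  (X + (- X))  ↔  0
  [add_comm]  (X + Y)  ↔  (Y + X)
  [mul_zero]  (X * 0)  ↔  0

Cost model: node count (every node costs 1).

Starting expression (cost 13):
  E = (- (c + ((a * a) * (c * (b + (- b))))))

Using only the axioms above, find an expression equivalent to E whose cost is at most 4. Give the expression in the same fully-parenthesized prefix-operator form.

step 1: sub_self (→) rewrites (b + (- b)) into 0, now (- (c + ((a * a) * (c * 0))))
step 2: add_comm (→) rewrites (c + ((a * a) * (c * 0))) into (((a * a) * (c * 0)) + c), now (- (((a * a) * (c * 0)) + c))
step 3: mul_zero (→) rewrites (c * 0) into 0, now (- (((a * a) * 0) + c))
step 4: add_comm (→) rewrites (((a * a) * 0) + c) into (c + ((a * a) * 0)), now (- (c + ((a * a) * 0)))
step 5: mul_assoc (→) rewrites ((a * a) * 0) into (a * (a * 0)), now (- (c + (a * (a * 0))))
step 6: mul_zero (→) rewrites (a * 0) into 0, now (- (c + (a * 0)))
step 7: mul_zero (→) rewrites (a * 0) into 0, reaching cost 4 (bound 4)

(- (c + 0))   [cost 4]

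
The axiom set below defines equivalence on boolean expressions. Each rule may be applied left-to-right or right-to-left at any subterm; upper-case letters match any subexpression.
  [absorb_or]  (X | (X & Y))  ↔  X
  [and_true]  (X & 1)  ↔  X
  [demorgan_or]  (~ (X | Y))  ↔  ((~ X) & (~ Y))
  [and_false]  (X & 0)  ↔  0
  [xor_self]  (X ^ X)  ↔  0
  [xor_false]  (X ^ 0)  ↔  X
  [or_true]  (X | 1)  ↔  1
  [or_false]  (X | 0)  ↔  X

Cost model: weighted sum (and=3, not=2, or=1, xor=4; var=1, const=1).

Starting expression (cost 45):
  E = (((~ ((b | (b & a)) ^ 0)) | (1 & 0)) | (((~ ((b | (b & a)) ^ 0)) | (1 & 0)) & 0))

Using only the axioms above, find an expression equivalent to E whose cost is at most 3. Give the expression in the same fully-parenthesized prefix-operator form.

step 1: absorb_or (→) rewrites (((~ ((b | (b & a)) ^ 0)) | (1 & 0)) | (((~ ((b | (b & a)) ^ 0)) | (1 & 0)) & 0)) into ((~ ((b | (b & a)) ^ 0)) | (1 & 0))
step 2: and_false (→) rewrites (1 & 0) into 0, now ((~ ((b | (b & a)) ^ 0)) | 0)
step 3: xor_false (→) rewrites ((b | (b & a)) ^ 0) into (b | (b & a)), now ((~ (b | (b & a))) | 0)
step 4: or_false (→) rewrites ((~ (b | (b & a))) | 0) into (~ (b | (b & a)))
step 5: absorb_or (→) rewrites (b | (b & a)) into b, reaching cost 3 (bound 3)

(~ b)   [cost 3]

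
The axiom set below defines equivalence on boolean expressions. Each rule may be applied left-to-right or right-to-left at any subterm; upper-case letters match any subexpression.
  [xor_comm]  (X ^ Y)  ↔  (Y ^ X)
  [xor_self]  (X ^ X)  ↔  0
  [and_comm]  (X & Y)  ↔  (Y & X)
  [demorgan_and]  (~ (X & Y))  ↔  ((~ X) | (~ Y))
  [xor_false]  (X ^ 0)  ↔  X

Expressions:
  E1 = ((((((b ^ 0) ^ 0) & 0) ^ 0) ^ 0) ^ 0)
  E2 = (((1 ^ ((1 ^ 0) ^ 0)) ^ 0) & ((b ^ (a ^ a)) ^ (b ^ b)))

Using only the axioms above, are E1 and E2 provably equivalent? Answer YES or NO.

YES

(1) ((((((b ^ 0) ^ 0) & 0) ^ 0) ^ 0) ^ 0)  =[xor_false →]=  (((((b ^ 0) ^ 0) & 0) ^ 0) ^ 0)
(2) (b ^ 0)  =[xor_false →]=  b    ⊢ ((((b ^ 0) & 0) ^ 0) ^ 0)
(3) (((b ^ 0) & 0) ^ 0)  =[xor_false →]=  ((b ^ 0) & 0)    ⊢ (((b ^ 0) & 0) ^ 0)
(4) ((b ^ 0) & 0)  =[and_comm →]=  (0 & (b ^ 0))    ⊢ ((0 & (b ^ 0)) ^ 0)
(5) ((0 & (b ^ 0)) ^ 0)  =[xor_false →]=  (0 & (b ^ 0))
(6) (b ^ 0)  =[xor_false →]=  b    ⊢ (0 & b)
(7) 0  =[xor_self ←]=  (1 ^ 1)    ⊢ ((1 ^ 1) & b)
(8) 1  =[xor_false ←]=  (1 ^ 0)    ⊢ ((1 ^ (1 ^ 0)) & b)
(9) (1 ^ (1 ^ 0))  =[xor_false ←]=  ((1 ^ (1 ^ 0)) ^ 0)    ⊢ (((1 ^ (1 ^ 0)) ^ 0) & b)
(10) b  =[xor_false ←]=  (b ^ 0)    ⊢ (((1 ^ (1 ^ 0)) ^ 0) & (b ^ 0))
(11) (b ^ 0)  =[xor_false ←]=  ((b ^ 0) ^ 0)    ⊢ (((1 ^ (1 ^ 0)) ^ 0) & ((b ^ 0) ^ 0))
(12) 0  =[xor_self ←]=  (b ^ b)    ⊢ (((1 ^ (1 ^ 0)) ^ 0) & ((b ^ 0) ^ (b ^ b)))
(13) 0  =[xor_self ←]=  (a ^ a)    ⊢ (((1 ^ (1 ^ 0)) ^ 0) & ((b ^ (a ^ a)) ^ (b ^ b)))
(14) 1  =[xor_false ←]=  (1 ^ 0)    ⊢ E2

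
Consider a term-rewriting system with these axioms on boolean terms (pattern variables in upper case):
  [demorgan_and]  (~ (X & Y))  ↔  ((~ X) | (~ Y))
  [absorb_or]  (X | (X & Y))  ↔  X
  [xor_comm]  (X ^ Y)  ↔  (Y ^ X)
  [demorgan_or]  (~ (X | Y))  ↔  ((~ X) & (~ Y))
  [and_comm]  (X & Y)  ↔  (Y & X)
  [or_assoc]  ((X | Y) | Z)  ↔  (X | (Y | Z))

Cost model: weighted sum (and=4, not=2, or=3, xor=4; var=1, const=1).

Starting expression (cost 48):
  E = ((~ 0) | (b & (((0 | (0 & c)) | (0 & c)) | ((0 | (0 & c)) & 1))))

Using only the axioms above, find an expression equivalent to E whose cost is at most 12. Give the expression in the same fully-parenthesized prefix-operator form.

((~ 0) | (b & 0))   [cost 12]

1. [absorb_or →] (0 | (0 & c))  →  0;  E = ((~ 0) | (b & ((0 | (0 & c)) | ((0 | (0 & c)) & 1))))
2. [absorb_or →] ((0 | (0 & c)) | ((0 | (0 & c)) & 1))  →  (0 | (0 & c));  E = ((~ 0) | (b & (0 | (0 & c))))
3. [absorb_or →] (0 | (0 & c))  →  0;  cost 12 ≤ 12, done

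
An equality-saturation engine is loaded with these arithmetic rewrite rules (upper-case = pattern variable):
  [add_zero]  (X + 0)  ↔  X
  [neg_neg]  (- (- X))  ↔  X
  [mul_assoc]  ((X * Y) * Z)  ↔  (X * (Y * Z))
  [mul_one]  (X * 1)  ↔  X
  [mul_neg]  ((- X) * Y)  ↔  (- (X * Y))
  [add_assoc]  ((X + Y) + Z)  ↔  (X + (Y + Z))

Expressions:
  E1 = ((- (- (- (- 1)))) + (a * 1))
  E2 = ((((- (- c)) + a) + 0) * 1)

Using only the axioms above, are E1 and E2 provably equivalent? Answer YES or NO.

NO

The axioms are sound identities: if E1 ↔* E2 then E1 and E2 evaluate identically under any assignment.
Under a=0, c=0: E1 evaluates to 1, E2 to 0. Distinct ⇒ no rewrite sequence connects them.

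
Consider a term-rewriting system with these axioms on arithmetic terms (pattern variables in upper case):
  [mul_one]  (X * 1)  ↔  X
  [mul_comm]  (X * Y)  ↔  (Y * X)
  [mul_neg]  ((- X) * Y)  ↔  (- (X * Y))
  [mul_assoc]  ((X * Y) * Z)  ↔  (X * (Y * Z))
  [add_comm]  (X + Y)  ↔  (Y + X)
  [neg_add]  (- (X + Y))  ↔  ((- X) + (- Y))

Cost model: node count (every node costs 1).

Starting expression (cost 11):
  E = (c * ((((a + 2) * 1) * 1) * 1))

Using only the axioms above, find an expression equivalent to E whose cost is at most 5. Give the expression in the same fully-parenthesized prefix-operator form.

1. [mul_one →] ((((a + 2) * 1) * 1) * 1)  →  (((a + 2) * 1) * 1);  E = (c * (((a + 2) * 1) * 1))
2. [mul_one →] (((a + 2) * 1) * 1)  →  ((a + 2) * 1);  E = (c * ((a + 2) * 1))
3. [mul_one →] ((a + 2) * 1)  →  (a + 2);  cost 5 ≤ 5, done

(c * (a + 2))   [cost 5]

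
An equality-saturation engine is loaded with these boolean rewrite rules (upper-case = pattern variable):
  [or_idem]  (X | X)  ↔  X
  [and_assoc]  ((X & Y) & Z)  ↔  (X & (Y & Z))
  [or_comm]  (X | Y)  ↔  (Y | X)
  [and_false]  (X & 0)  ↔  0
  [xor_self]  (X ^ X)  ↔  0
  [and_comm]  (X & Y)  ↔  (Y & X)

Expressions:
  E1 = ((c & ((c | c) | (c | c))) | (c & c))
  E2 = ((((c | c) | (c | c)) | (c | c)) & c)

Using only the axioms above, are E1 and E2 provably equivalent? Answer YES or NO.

YES

step 1: or_idem (→) rewrites ((c | c) | (c | c)) into (c | c), now ((c & (c | c)) | (c & c))
step 2: or_idem (→) rewrites (c | c) into c, now ((c & c) | (c & c))
step 3: or_idem (→) rewrites ((c & c) | (c & c)) into (c & c)
step 4: or_idem (←) rewrites c into (c | c), now ((c | c) & c)
step 5: or_idem (←) rewrites (c | c) into ((c | c) | (c | c)), now (((c | c) | (c | c)) & c)
step 6: or_idem (←) rewrites (c | c) into ((c | c) | (c | c)), which is E2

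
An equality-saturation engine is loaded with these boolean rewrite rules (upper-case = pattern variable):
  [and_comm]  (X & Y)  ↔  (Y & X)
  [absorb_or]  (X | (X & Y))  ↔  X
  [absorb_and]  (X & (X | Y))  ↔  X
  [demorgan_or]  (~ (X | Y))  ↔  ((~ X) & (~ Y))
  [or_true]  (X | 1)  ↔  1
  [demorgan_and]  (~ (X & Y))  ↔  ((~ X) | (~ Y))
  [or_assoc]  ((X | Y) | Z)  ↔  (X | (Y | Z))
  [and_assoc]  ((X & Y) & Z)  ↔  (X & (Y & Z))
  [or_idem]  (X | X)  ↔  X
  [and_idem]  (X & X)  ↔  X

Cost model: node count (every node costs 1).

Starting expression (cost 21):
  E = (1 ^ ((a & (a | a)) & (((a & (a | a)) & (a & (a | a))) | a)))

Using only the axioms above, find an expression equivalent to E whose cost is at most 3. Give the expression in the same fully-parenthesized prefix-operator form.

(1) ((a & (a | a)) & (a & (a | a)))  =[and_idem →]=  (a & (a | a))    ⊢ (1 ^ ((a & (a | a)) & ((a & (a | a)) | a)))
(2) ((a & (a | a)) & ((a & (a | a)) | a))  =[absorb_and →]=  (a & (a | a))    ⊢ (1 ^ (a & (a | a)))
(3) (a & (a | a))  =[absorb_and →]=  a    ⊢ cost 3, within 3

(1 ^ a)   [cost 3]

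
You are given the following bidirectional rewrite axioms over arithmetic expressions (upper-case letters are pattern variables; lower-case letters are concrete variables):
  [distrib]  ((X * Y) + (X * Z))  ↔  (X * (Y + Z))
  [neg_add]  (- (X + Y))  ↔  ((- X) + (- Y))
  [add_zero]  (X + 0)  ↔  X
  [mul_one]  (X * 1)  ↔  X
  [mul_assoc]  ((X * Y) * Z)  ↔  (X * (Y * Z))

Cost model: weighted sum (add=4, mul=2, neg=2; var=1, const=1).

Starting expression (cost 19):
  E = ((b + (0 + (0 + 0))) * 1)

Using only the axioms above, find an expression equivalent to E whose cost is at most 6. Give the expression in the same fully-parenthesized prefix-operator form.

(b + 0)   [cost 6]

(1) ((b + (0 + (0 + 0))) * 1)  =[mul_one →]=  (b + (0 + (0 + 0)))
(2) (0 + 0)  =[add_zero →]=  0    ⊢ (b + (0 + 0))
(3) (0 + 0)  =[add_zero →]=  0    ⊢ cost 6, within 6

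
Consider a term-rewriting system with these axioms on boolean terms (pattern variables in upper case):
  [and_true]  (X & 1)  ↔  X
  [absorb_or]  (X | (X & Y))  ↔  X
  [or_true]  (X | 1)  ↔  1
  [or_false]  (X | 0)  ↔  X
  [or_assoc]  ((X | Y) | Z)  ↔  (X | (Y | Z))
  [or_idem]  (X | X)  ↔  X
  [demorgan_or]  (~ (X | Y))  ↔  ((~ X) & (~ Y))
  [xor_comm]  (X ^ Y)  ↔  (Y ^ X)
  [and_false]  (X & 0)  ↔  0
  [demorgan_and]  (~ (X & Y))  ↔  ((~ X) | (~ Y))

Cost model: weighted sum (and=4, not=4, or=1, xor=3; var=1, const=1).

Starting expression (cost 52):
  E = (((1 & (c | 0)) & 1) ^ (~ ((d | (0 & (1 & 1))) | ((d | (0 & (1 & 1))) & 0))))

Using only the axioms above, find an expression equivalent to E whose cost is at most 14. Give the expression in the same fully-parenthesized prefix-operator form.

((1 & c) ^ (~ d))   [cost 14]

1. [absorb_or →] ((d | (0 & (1 & 1))) | ((d | (0 & (1 & 1))) & 0))  →  (d | (0 & (1 & 1)));  E = (((1 & (c | 0)) & 1) ^ (~ (d | (0 & (1 & 1)))))
2. [and_true →] (1 & 1)  →  1;  E = (((1 & (c | 0)) & 1) ^ (~ (d | (0 & 1))))
3. [and_true →] (0 & 1)  →  0;  E = (((1 & (c | 0)) & 1) ^ (~ (d | 0)))
4. [or_false →] (d | 0)  →  d;  E = (((1 & (c | 0)) & 1) ^ (~ d))
5. [and_true →] ((1 & (c | 0)) & 1)  →  (1 & (c | 0));  E = ((1 & (c | 0)) ^ (~ d))
6. [or_false →] (c | 0)  →  c;  cost 14 ≤ 14, done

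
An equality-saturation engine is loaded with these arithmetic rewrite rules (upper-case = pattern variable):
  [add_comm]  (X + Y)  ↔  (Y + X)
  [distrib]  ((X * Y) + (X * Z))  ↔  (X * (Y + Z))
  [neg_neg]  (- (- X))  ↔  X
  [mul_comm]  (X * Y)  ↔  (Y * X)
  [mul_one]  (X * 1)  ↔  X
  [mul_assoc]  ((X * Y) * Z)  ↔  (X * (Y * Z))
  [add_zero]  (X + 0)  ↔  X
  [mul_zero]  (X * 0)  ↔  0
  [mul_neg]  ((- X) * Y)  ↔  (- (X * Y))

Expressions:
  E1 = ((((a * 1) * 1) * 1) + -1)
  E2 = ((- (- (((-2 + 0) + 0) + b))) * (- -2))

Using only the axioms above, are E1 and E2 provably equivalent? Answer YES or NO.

NO

All listed rules preserve value, hence provable equivalence implies equal values everywhere; look for a separating assignment.
a=0, b=0 gives E1 ↦ -1, E2 ↦ -4; values differ ⇒ not provably equivalent.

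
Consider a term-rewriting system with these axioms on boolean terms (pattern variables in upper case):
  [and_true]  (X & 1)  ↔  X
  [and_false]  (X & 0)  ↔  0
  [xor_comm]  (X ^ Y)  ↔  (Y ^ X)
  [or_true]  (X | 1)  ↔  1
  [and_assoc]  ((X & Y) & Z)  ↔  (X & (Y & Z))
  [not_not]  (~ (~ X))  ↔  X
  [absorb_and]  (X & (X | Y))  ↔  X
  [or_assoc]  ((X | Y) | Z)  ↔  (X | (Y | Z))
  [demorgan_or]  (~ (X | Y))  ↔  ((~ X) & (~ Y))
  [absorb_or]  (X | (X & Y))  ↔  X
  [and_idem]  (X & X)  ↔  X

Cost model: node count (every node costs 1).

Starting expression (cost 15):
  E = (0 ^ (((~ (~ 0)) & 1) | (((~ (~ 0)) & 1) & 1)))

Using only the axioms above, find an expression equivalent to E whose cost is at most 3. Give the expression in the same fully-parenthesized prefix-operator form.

1. [absorb_or →] (((~ (~ 0)) & 1) | (((~ (~ 0)) & 1) & 1))  →  ((~ (~ 0)) & 1);  E = (0 ^ ((~ (~ 0)) & 1))
2. [not_not →] (~ (~ 0))  →  0;  E = (0 ^ (0 & 1))
3. [and_true →] (0 & 1)  →  0;  cost 3 ≤ 3, done

(0 ^ 0)   [cost 3]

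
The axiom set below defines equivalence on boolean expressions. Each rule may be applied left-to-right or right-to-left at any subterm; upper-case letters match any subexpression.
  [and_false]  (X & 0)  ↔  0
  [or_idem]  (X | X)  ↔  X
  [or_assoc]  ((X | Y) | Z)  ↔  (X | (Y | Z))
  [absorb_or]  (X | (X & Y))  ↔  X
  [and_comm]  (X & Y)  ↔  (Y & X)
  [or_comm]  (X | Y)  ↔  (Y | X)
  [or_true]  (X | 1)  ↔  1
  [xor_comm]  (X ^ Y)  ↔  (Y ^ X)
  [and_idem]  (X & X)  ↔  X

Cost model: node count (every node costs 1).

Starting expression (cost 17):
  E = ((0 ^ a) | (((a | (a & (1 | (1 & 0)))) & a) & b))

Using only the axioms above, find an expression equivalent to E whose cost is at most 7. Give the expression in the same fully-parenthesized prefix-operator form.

((0 ^ a) | (a & b))   [cost 7]

(1) (1 | (1 & 0))  =[absorb_or →]=  1    ⊢ ((0 ^ a) | (((a | (a & 1)) & a) & b))
(2) (a | (a & 1))  =[absorb_or →]=  a    ⊢ ((0 ^ a) | ((a & a) & b))
(3) (a & a)  =[and_idem →]=  a    ⊢ cost 7, within 7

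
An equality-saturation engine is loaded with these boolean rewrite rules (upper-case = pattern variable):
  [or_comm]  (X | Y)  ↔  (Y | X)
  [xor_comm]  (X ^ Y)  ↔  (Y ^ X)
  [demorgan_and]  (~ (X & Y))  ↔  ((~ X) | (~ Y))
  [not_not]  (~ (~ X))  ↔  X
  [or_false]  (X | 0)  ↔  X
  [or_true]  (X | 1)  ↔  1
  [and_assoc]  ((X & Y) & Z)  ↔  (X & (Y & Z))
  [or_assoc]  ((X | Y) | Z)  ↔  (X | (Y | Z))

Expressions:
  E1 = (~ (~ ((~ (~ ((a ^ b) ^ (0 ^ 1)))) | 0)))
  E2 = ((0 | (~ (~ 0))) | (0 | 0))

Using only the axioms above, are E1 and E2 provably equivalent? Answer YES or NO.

NO

All listed rules preserve value, hence provable equivalence implies equal values everywhere; look for a separating assignment.
a=0, b=0 gives E1 ↦ 1, E2 ↦ 0; values differ ⇒ not provably equivalent.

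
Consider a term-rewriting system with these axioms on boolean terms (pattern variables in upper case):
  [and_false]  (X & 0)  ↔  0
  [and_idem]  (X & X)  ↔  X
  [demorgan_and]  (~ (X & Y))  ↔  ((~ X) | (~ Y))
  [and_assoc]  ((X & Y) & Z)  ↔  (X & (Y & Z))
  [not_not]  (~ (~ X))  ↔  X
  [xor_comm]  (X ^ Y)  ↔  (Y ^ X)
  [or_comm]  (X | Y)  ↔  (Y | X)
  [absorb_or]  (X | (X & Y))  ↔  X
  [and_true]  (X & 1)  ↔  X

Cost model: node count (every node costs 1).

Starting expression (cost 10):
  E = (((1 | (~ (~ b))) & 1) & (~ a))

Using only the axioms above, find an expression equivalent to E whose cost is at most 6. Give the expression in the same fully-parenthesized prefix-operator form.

((b | 1) & (~ a))   [cost 6]

step 1: not_not (→) rewrites (~ (~ b)) into b, now (((1 | b) & 1) & (~ a))
step 2: or_comm (→) rewrites (1 | b) into (b | 1), now (((b | 1) & 1) & (~ a))
step 3: and_true (→) rewrites ((b | 1) & 1) into (b | 1), reaching cost 6 (bound 6)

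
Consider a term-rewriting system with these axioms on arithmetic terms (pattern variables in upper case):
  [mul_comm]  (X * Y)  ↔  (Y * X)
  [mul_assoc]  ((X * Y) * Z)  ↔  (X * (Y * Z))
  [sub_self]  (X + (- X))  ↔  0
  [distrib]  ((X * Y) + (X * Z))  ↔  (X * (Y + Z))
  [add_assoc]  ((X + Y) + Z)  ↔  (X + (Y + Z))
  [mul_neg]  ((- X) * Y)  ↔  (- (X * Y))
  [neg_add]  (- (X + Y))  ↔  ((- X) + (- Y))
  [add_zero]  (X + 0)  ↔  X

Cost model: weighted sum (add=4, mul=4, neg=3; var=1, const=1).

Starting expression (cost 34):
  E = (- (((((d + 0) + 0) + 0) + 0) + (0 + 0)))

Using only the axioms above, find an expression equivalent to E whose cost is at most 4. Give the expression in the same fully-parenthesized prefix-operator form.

(- d)   [cost 4]

step 1: add_zero (→) rewrites ((((d + 0) + 0) + 0) + 0) into (((d + 0) + 0) + 0), now (- ((((d + 0) + 0) + 0) + (0 + 0)))
step 2: add_zero (→) rewrites ((d + 0) + 0) into (d + 0), now (- (((d + 0) + 0) + (0 + 0)))
step 3: add_zero (→) rewrites (0 + 0) into 0, now (- (((d + 0) + 0) + 0))
step 4: add_zero (→) rewrites ((d + 0) + 0) into (d + 0), now (- ((d + 0) + 0))
step 5: add_zero (→) rewrites (d + 0) into d, now (- (d + 0))
step 6: add_zero (→) rewrites (d + 0) into d, reaching cost 4 (bound 4)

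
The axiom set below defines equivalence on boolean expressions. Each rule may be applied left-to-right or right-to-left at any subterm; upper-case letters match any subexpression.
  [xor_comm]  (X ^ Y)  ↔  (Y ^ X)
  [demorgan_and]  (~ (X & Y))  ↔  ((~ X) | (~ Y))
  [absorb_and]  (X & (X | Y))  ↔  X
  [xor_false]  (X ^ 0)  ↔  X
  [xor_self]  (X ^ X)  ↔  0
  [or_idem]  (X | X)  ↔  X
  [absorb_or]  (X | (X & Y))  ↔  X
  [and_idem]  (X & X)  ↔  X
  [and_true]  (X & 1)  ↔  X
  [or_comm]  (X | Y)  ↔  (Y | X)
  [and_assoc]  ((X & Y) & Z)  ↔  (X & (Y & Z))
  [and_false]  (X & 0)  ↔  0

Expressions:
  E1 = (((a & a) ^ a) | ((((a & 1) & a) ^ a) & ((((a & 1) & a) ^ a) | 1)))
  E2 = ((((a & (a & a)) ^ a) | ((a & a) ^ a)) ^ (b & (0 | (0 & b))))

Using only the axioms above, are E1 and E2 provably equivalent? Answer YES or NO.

1. [absorb_and →] ((((a & 1) & a) ^ a) & ((((a & 1) & a) ^ a) | 1))  →  (((a & 1) & a) ^ a);  E1 = (((a & a) ^ a) | (((a & 1) & a) ^ a))
2. [and_true →] (a & 1)  →  a;  E1 = (((a & a) ^ a) | ((a & a) ^ a))
3. [xor_false ←] (((a & a) ^ a) | ((a & a) ^ a))  →  ((((a & a) ^ a) | ((a & a) ^ a)) ^ 0)
4. [and_false ←] 0  →  (b & 0);  E1 = ((((a & a) ^ a) | ((a & a) ^ a)) ^ (b & 0))
5. [absorb_or ←] 0  →  (0 | (0 & b));  E1 = ((((a & a) ^ a) | ((a & a) ^ a)) ^ (b & (0 | (0 & b))))
6. [and_idem ←] a  →  (a & a);  this is E2

YES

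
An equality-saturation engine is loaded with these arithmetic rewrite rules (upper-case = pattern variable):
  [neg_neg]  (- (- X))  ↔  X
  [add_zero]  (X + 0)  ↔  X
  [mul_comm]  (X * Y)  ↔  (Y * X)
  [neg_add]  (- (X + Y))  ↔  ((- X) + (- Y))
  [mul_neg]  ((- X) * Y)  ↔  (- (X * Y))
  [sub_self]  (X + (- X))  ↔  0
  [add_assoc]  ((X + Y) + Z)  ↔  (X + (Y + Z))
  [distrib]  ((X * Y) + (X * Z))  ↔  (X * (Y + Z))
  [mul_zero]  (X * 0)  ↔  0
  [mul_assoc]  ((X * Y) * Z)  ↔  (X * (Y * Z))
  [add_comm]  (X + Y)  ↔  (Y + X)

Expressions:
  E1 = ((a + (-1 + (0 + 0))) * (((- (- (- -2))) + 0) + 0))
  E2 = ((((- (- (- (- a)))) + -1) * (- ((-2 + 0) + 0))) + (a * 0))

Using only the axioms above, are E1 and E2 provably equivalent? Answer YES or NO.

(1) (- (- -2))  =[neg_neg →]=  -2    ⊢ ((a + (-1 + (0 + 0))) * (((- -2) + 0) + 0))
(2) (((- -2) + 0) + 0)  =[add_zero →]=  ((- -2) + 0)    ⊢ ((a + (-1 + (0 + 0))) * ((- -2) + 0))
(3) (0 + 0)  =[add_zero →]=  0    ⊢ ((a + (-1 + 0)) * ((- -2) + 0))
(4) ((- -2) + 0)  =[add_zero →]=  (- -2)    ⊢ ((a + (-1 + 0)) * (- -2))
(5) (-1 + 0)  =[add_zero →]=  -1    ⊢ ((a + -1) * (- -2))
(6) -2  =[add_zero ←]=  (-2 + 0)    ⊢ ((a + -1) * (- (-2 + 0)))
(7) (-2 + 0)  =[add_zero ←]=  ((-2 + 0) + 0)    ⊢ ((a + -1) * (- ((-2 + 0) + 0)))
(8) ((a + -1) * (- ((-2 + 0) + 0)))  =[add_zero ←]=  (((a + -1) * (- ((-2 + 0) + 0))) + 0)
(9) a  =[neg_neg ←]=  (- (- a))    ⊢ ((((- (- a)) + -1) * (- ((-2 + 0) + 0))) + 0)
(10) 0  =[mul_zero ←]=  (a * 0)    ⊢ ((((- (- a)) + -1) * (- ((-2 + 0) + 0))) + (a * 0))
(11) a  =[neg_neg ←]=  (- (- a))    ⊢ E2

YES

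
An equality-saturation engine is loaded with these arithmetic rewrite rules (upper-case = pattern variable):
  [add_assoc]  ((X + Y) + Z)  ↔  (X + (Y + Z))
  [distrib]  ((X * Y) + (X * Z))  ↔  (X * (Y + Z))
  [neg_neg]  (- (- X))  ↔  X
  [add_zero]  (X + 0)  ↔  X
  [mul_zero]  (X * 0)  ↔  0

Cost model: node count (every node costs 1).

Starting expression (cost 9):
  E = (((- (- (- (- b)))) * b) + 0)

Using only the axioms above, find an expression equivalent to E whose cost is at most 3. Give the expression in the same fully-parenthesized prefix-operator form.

(1) (((- (- (- (- b)))) * b) + 0)  =[add_zero →]=  ((- (- (- (- b)))) * b)
(2) (- (- (- b)))  =[neg_neg →]=  (- b)    ⊢ ((- (- b)) * b)
(3) (- (- b))  =[neg_neg →]=  b    ⊢ cost 3, within 3

(b * b)   [cost 3]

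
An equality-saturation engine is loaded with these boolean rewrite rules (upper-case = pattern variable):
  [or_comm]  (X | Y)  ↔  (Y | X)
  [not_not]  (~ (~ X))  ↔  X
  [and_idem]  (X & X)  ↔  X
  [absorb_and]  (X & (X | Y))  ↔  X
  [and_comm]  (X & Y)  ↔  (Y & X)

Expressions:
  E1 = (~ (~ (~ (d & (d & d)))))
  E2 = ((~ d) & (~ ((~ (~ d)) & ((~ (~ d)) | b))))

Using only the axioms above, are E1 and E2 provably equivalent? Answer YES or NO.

step 1: and_idem (→) rewrites (d & d) into d, now (~ (~ (~ (d & d))))
step 2: not_not (→) rewrites (~ (~ (d & d))) into (d & d), now (~ (d & d))
step 3: and_idem (→) rewrites (d & d) into d, now (~ d)
step 4: and_idem (←) rewrites (~ d) into ((~ d) & (~ d))
step 5: not_not (←) rewrites d into (~ (~ d)), now ((~ d) & (~ (~ (~ d))))
step 6: absorb_and (←) rewrites (~ (~ d)) into ((~ (~ d)) & ((~ (~ d)) | b)), which is E2

YES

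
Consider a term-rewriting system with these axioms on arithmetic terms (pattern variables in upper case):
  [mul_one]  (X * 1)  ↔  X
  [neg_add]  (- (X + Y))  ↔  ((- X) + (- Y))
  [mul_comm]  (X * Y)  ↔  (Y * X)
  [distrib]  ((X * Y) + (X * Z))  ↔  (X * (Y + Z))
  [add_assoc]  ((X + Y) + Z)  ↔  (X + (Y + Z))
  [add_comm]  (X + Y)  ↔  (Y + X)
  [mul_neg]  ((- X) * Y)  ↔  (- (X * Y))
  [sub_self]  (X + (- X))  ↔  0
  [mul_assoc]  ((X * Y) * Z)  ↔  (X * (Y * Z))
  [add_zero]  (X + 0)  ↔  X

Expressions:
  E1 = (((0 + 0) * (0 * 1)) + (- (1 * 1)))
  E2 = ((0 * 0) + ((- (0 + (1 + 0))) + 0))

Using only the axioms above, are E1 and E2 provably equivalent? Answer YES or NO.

step 1: add_zero (→) rewrites (0 + 0) into 0, now ((0 * (0 * 1)) + (- (1 * 1)))
step 2: mul_one (→) rewrites (0 * 1) into 0, now ((0 * 0) + (- (1 * 1)))
step 3: mul_one (→) rewrites (1 * 1) into 1, now ((0 * 0) + (- 1))
step 4: add_zero (←) rewrites 1 into (1 + 0), now ((0 * 0) + (- (1 + 0)))
step 5: add_zero (←) rewrites 1 into (1 + 0), now ((0 * 0) + (- ((1 + 0) + 0)))
step 6: add_comm (→) rewrites ((1 + 0) + 0) into (0 + (1 + 0)), now ((0 * 0) + (- (0 + (1 + 0))))
step 7: add_zero (←) rewrites (- (0 + (1 + 0))) into ((- (0 + (1 + 0))) + 0), which is E2

YES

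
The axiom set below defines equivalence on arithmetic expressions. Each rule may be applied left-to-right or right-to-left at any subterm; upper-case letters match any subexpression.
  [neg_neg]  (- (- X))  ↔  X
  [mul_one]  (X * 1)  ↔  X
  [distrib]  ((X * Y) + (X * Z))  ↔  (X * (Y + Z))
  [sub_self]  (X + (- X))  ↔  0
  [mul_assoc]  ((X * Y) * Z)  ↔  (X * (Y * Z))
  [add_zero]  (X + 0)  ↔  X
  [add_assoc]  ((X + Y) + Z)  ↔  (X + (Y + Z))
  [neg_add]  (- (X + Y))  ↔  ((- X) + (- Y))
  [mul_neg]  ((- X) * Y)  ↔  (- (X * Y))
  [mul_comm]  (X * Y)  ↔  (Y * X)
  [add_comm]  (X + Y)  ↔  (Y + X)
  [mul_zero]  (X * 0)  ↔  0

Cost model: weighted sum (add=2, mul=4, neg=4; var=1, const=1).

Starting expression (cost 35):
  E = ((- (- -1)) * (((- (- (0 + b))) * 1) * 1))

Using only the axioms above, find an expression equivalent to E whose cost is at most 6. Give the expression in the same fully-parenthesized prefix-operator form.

(-1 * b)   [cost 6]

1. [mul_one →] (((- (- (0 + b))) * 1) * 1)  →  ((- (- (0 + b))) * 1);  E = ((- (- -1)) * ((- (- (0 + b))) * 1))
2. [neg_neg →] (- (- (0 + b)))  →  (0 + b);  E = ((- (- -1)) * ((0 + b) * 1))
3. [add_comm →] (0 + b)  →  (b + 0);  E = ((- (- -1)) * ((b + 0) * 1))
4. [add_zero →] (b + 0)  →  b;  E = ((- (- -1)) * (b * 1))
5. [mul_one →] (b * 1)  →  b;  E = ((- (- -1)) * b)
6. [neg_neg →] (- (- -1))  →  -1;  cost 6 ≤ 6, done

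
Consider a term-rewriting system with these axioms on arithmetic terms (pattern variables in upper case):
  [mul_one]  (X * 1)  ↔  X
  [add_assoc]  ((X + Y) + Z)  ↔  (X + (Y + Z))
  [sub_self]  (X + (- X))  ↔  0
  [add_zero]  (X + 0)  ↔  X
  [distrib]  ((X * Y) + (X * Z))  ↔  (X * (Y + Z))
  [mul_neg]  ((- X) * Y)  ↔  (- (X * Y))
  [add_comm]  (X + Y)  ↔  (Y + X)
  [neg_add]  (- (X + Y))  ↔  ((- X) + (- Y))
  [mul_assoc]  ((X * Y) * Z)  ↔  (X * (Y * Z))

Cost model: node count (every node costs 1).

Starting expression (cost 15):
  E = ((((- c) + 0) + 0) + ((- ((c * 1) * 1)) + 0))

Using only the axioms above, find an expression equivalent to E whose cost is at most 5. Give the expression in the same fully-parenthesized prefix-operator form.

(1) (c * 1)  =[mul_one →]=  c    ⊢ ((((- c) + 0) + 0) + ((- (c * 1)) + 0))
(2) (c * 1)  =[mul_one →]=  c    ⊢ ((((- c) + 0) + 0) + ((- c) + 0))
(3) ((- c) + 0)  =[add_zero →]=  (- c)    ⊢ (((- c) + 0) + ((- c) + 0))
(4) ((- c) + 0)  =[add_zero →]=  (- c)    ⊢ (((- c) + 0) + (- c))
(5) ((- c) + 0)  =[add_zero →]=  (- c)    ⊢ cost 5, within 5

((- c) + (- c))   [cost 5]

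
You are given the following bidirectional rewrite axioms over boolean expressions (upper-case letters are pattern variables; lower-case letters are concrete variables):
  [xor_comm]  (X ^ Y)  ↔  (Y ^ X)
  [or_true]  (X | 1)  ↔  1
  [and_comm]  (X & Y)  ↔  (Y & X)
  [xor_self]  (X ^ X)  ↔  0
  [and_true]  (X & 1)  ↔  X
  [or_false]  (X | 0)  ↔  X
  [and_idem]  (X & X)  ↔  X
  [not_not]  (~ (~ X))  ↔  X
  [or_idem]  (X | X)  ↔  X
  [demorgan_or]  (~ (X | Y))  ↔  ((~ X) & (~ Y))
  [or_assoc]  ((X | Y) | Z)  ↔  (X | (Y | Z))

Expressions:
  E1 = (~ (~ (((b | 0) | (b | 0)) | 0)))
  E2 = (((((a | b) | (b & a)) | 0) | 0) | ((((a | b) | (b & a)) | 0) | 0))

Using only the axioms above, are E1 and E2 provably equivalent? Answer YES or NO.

All listed rules preserve value, hence provable equivalence implies equal values everywhere; look for a separating assignment.
a=1, b=0 gives E1 ↦ 0, E2 ↦ 1; values differ ⇒ not provably equivalent.

NO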